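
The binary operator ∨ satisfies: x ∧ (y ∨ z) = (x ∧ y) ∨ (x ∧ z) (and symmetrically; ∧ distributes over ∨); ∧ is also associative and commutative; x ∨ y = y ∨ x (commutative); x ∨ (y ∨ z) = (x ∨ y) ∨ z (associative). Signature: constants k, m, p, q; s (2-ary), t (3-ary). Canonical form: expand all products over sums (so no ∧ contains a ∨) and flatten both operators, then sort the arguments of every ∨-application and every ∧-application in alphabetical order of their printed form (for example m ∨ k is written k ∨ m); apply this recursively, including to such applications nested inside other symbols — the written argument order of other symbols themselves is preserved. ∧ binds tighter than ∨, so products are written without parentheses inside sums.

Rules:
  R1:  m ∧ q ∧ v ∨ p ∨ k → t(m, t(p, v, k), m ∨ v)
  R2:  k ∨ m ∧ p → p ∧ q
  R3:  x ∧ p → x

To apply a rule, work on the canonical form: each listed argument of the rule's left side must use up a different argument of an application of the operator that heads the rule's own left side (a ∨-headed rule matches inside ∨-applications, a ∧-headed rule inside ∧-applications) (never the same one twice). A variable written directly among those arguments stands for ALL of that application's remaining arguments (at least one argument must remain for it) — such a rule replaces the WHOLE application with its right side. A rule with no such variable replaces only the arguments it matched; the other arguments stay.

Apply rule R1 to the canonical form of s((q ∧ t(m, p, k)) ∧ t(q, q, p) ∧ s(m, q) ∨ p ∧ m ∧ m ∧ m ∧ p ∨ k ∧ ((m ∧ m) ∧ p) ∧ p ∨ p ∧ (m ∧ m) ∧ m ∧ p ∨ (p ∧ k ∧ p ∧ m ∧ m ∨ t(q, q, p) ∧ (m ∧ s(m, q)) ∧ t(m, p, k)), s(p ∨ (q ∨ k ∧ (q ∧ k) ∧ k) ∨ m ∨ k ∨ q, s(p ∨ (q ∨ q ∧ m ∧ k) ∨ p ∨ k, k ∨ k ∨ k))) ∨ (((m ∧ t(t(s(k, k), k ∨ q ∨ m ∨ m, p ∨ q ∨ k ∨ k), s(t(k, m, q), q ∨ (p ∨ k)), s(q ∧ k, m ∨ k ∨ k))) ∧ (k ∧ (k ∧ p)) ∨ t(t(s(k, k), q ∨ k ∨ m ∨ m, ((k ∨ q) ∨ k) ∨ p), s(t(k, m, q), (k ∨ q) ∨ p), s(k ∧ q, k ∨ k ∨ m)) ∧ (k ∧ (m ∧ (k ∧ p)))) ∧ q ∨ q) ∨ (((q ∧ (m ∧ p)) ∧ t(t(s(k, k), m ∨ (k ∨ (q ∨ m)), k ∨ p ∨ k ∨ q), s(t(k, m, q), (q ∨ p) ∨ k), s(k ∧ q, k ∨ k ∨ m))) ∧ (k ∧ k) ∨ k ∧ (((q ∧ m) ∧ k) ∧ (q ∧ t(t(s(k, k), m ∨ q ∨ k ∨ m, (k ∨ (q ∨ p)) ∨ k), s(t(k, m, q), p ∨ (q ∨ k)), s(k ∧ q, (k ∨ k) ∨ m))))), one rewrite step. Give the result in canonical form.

Canonical form:  k ∧ k ∧ m ∧ p ∧ q ∧ t(t(s(k, k), k ∨ m ∨ m ∨ q, k ∨ k ∨ p ∨ q), s(t(k, m, q), k ∨ p ∨ q), s(k ∧ q, k ∨ k ∨ m)) ∨ k ∧ k ∧ m ∧ p ∧ q ∧ t(t(s(k, k), k ∨ m ∨ m ∨ q, k ∨ k ∨ p ∨ q), s(t(k, m, q), k ∨ p ∨ q), s(k ∧ q, k ∨ k ∨ m)) ∨ k ∧ k ∧ m ∧ p ∧ q ∧ t(t(s(k, k), k ∨ m ∨ m ∨ q, k ∨ k ∨ p ∨ q), s(t(k, m, q), k ∨ p ∨ q), s(k ∧ q, k ∨ k ∨ m)) ∨ k ∧ k ∧ m ∧ q ∧ q ∧ t(t(s(k, k), k ∨ m ∨ m ∨ q, k ∨ k ∨ p ∨ q), s(t(k, m, q), k ∨ p ∨ q), s(k ∧ q, k ∨ k ∨ m)) ∨ q ∨ s(k ∧ m ∧ m ∧ p ∧ p ∨ k ∧ m ∧ m ∧ p ∧ p ∨ m ∧ m ∧ m ∧ p ∧ p ∨ m ∧ m ∧ m ∧ p ∧ p ∨ m ∧ s(m, q) ∧ t(m, p, k) ∧ t(q, q, p) ∨ q ∧ s(m, q) ∧ t(m, p, k) ∧ t(q, q, p), s(k ∨ k ∧ k ∧ k ∧ q ∨ m ∨ p ∨ q ∨ q, s(k ∨ k ∧ m ∧ q ∨ p ∨ p ∨ q, k ∨ k ∨ k)))
R1 matches:  uses k, k ∧ m ∧ q, p;  v := k
New term:  k ∧ k ∧ m ∧ p ∧ q ∧ t(t(s(k, k), k ∨ m ∨ m ∨ q, k ∨ k ∨ p ∨ q), s(t(k, m, q), k ∨ p ∨ q), s(k ∧ q, k ∨ k ∨ m)) ∨ k ∧ k ∧ m ∧ p ∧ q ∧ t(t(s(k, k), k ∨ m ∨ m ∨ q, k ∨ k ∨ p ∨ q), s(t(k, m, q), k ∨ p ∨ q), s(k ∧ q, k ∨ k ∨ m)) ∨ k ∧ k ∧ m ∧ p ∧ q ∧ t(t(s(k, k), k ∨ m ∨ m ∨ q, k ∨ k ∨ p ∨ q), s(t(k, m, q), k ∨ p ∨ q), s(k ∧ q, k ∨ k ∨ m)) ∨ k ∧ k ∧ m ∧ q ∧ q ∧ t(t(s(k, k), k ∨ m ∨ m ∨ q, k ∨ k ∨ p ∨ q), s(t(k, m, q), k ∨ p ∨ q), s(k ∧ q, k ∨ k ∨ m)) ∨ q ∨ s(k ∧ m ∧ m ∧ p ∧ p ∨ k ∧ m ∧ m ∧ p ∧ p ∨ m ∧ m ∧ m ∧ p ∧ p ∨ m ∧ m ∧ m ∧ p ∧ p ∨ m ∧ s(m, q) ∧ t(m, p, k) ∧ t(q, q, p) ∨ q ∧ s(m, q) ∧ t(m, p, k) ∧ t(q, q, p), s(k ∨ k ∧ k ∧ k ∧ q ∨ m ∨ p ∨ q ∨ q, s(p ∨ q ∨ t(m, t(p, k, k), k ∨ m), k ∨ k ∨ k)))

Answer: k ∧ k ∧ m ∧ p ∧ q ∧ t(t(s(k, k), k ∨ m ∨ m ∨ q, k ∨ k ∨ p ∨ q), s(t(k, m, q), k ∨ p ∨ q), s(k ∧ q, k ∨ k ∨ m)) ∨ k ∧ k ∧ m ∧ p ∧ q ∧ t(t(s(k, k), k ∨ m ∨ m ∨ q, k ∨ k ∨ p ∨ q), s(t(k, m, q), k ∨ p ∨ q), s(k ∧ q, k ∨ k ∨ m)) ∨ k ∧ k ∧ m ∧ p ∧ q ∧ t(t(s(k, k), k ∨ m ∨ m ∨ q, k ∨ k ∨ p ∨ q), s(t(k, m, q), k ∨ p ∨ q), s(k ∧ q, k ∨ k ∨ m)) ∨ k ∧ k ∧ m ∧ q ∧ q ∧ t(t(s(k, k), k ∨ m ∨ m ∨ q, k ∨ k ∨ p ∨ q), s(t(k, m, q), k ∨ p ∨ q), s(k ∧ q, k ∨ k ∨ m)) ∨ q ∨ s(k ∧ m ∧ m ∧ p ∧ p ∨ k ∧ m ∧ m ∧ p ∧ p ∨ m ∧ m ∧ m ∧ p ∧ p ∨ m ∧ m ∧ m ∧ p ∧ p ∨ m ∧ s(m, q) ∧ t(m, p, k) ∧ t(q, q, p) ∨ q ∧ s(m, q) ∧ t(m, p, k) ∧ t(q, q, p), s(k ∨ k ∧ k ∧ k ∧ q ∨ m ∨ p ∨ q ∨ q, s(p ∨ q ∨ t(m, t(p, k, k), k ∨ m), k ∨ k ∨ k)))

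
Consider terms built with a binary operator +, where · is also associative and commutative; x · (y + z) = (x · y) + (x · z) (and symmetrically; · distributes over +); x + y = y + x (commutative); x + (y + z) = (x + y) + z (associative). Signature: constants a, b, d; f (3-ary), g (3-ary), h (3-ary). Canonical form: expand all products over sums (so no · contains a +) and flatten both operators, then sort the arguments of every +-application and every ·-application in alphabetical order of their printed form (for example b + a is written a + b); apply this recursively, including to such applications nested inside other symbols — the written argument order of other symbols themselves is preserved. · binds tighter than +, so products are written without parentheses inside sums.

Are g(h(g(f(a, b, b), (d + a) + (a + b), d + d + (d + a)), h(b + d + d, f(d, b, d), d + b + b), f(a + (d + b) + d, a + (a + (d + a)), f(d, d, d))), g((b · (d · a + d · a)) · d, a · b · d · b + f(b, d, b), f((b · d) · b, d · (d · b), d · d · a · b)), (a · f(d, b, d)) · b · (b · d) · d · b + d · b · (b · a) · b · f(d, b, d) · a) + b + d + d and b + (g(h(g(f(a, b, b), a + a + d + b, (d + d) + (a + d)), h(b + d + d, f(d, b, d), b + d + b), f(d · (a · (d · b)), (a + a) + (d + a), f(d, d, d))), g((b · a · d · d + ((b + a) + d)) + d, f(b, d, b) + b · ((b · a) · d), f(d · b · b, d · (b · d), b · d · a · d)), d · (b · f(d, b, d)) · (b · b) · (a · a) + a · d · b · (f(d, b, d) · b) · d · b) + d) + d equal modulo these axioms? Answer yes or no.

Left:  g(h(g(f(a, b, b), (d + a) + (a + b), d + d + (d + a)), h(b + d + d, f(d, b, d), d + b + b), f(a + (d + b) + d, a + (a + (d + a)), f(d, d, d))), g((b · (d · a + d · a)) · d, a · b · d · b + f(b, d, b), f((b · d) · b, d · (d · b), d · d · a · b)), (a · f(d, b, d)) · b · (b · d) · d · b + d · b · (b · a) · b · f(d, b, d) · a) + b + d + d
  Distribute:  g(h(g(f(a, b, b), a + a + b + d, a + d + d + d), h(b + d + d, f(d, b, d), b + b + d), f(a + b + d + d, a + a + a + d, f(d, d, d))), g(a · b · d · d + a · b · d · d, a · b · b · d + f(b, d, b), f(b · b · d, b · d · d, a · b · d · d)), a · a · b · b · b · d · f(d, b, d) + a · b · b · b · d · d · f(d, b, d)) + b + d + d
  Order the arguments:  b + d + d + g(h(g(f(a, b, b), a + a + b + d, a + d + d + d), h(b + d + d, f(d, b, d), b + b + d), f(a + b + d + d, a + a + a + d, f(d, d, d))), g(a · b · d · d + a · b · d · d, a · b · b · d + f(b, d, b), f(b · b · d, b · d · d, a · b · d · d)), a · a · b · b · b · d · f(d, b, d) + a · b · b · b · d · d · f(d, b, d))
Right:  b + (g(h(g(f(a, b, b), a + a + d + b, (d + d) + (a + d)), h(b + d + d, f(d, b, d), b + d + b), f(d · (a · (d · b)), (a + a) + (d + a), f(d, d, d))), g((b · a · d · d + ((b + a) + d)) + d, f(b, d, b) + b · ((b · a) · d), f(d · b · b, d · (b · d), b · d · a · d)), d · (b · f(d, b, d)) · (b · b) · (a · a) + a · d · b · (f(d, b, d) · b) · d · b) + d) + d
  Flatten:  b + g(h(g(f(a, b, b), a + a + b + d, a + d + d + d), h(b + d + d, f(d, b, d), b + b + d), f(a · b · d · d, a + a + a + d, f(d, d, d))), g(a + a · b · d · d + b + d + d, a · b · b · d + f(b, d, b), f(b · b · d, b · d · d, a · b · d · d)), a · a · b · b · b · d · f(d, b, d) + a · b · b · b · d · d · f(d, b, d)) + d + d
  Order the arguments:  b + d + d + g(h(g(f(a, b, b), a + a + b + d, a + d + d + d), h(b + d + d, f(d, b, d), b + b + d), f(a · b · d · d, a + a + a + d, f(d, d, d))), g(a + a · b · d · d + b + d + d, a · b · b · d + f(b, d, b), f(b · b · d, b · d · d, a · b · d · d)), a · a · b · b · b · d · f(d, b, d) + a · b · b · b · d · d · f(d, b, d))

Answer: no — b + d + d + g(h(g(f(a, b, b), a + a + b + d, a + d + d + d), h(b + d + d, f(d, b, d), b + b + d), f(a + b + d + d, a + a + a + d, f(d, d, d))), g(a · b · d · d + a · b · d · d, a · b · b · d + f(b, d, b), f(b · b · d, b · d · d, a · b · d · d)), a · a · b · b · b · d · f(d, b, d) + a · b · b · b · d · d · f(d, b, d)) vs b + d + d + g(h(g(f(a, b, b), a + a + b + d, a + d + d + d), h(b + d + d, f(d, b, d), b + b + d), f(a · b · d · d, a + a + a + d, f(d, d, d))), g(a + a · b · d · d + b + d + d, a · b · b · d + f(b, d, b), f(b · b · d, b · d · d, a · b · d · d)), a · a · b · b · b · d · f(d, b, d) + a · b · b · b · d · d · f(d, b, d))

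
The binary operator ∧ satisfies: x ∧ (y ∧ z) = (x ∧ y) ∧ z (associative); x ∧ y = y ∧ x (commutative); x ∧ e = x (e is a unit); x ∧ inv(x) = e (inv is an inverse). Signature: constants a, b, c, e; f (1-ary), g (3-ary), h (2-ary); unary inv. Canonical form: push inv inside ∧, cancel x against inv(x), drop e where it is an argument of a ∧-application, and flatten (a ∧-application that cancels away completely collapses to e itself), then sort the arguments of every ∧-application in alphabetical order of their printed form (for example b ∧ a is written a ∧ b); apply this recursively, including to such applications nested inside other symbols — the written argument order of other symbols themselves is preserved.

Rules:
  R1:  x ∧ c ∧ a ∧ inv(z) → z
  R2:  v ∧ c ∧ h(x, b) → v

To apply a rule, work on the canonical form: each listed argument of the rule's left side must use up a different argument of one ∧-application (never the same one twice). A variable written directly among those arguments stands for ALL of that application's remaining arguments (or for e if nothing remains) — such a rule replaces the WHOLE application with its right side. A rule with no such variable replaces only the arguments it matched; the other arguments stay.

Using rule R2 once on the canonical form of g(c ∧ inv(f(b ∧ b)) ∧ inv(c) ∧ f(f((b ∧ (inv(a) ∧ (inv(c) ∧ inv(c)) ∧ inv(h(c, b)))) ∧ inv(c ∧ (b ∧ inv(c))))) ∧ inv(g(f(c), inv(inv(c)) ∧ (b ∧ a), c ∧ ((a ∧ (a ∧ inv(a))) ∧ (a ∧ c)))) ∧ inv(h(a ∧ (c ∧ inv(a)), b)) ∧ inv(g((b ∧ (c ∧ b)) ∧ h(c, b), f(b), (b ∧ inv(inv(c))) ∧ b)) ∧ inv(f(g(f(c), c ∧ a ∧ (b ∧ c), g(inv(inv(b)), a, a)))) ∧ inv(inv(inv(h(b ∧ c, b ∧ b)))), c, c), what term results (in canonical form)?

Answer: g(f(f(inv(a) ∧ inv(c) ∧ inv(c) ∧ inv(h(c, b)))) ∧ inv(f(b ∧ b)) ∧ inv(f(g(f(c), a ∧ b ∧ c ∧ c, g(b, a, a)))) ∧ inv(g(b ∧ b, f(b), b ∧ b ∧ c)) ∧ inv(g(f(c), a ∧ b ∧ c, a ∧ a ∧ c ∧ c)) ∧ inv(h(b ∧ c, b ∧ b)) ∧ inv(h(c, b)), c, c)

Derivation:
Canonical form:  g(f(f(inv(a) ∧ inv(c) ∧ inv(c) ∧ inv(h(c, b)))) ∧ inv(f(b ∧ b)) ∧ inv(f(g(f(c), a ∧ b ∧ c ∧ c, g(b, a, a)))) ∧ inv(g(b ∧ b ∧ c ∧ h(c, b), f(b), b ∧ b ∧ c)) ∧ inv(g(f(c), a ∧ b ∧ c, a ∧ a ∧ c ∧ c)) ∧ inv(h(b ∧ c, b ∧ b)) ∧ inv(h(c, b)), c, c)
R2 matches:  uses c, h(c, b);  v := b ∧ b, x := c
The variable takes the whole remainder — replace the entire application.
Result:  g(f(f(inv(a) ∧ inv(c) ∧ inv(c) ∧ inv(h(c, b)))) ∧ inv(f(b ∧ b)) ∧ inv(f(g(f(c), a ∧ b ∧ c ∧ c, g(b, a, a)))) ∧ inv(g(b ∧ b, f(b), b ∧ b ∧ c)) ∧ inv(g(f(c), a ∧ b ∧ c, a ∧ a ∧ c ∧ c)) ∧ inv(h(b ∧ c, b ∧ b)) ∧ inv(h(c, b)), c, c)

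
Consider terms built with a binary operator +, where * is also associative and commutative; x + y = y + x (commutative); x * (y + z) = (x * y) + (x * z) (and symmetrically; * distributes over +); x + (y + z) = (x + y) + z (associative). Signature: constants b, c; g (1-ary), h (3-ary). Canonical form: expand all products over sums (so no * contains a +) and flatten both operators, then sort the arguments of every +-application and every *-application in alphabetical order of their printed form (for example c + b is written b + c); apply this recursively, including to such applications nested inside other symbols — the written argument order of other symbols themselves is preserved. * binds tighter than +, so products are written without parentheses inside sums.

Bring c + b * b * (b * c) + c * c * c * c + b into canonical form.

Un-nest:  c + b * b * b * c + c * c * c * c + b
Order the arguments:  b + b * b * b * c + c + c * c * c * c

Answer: b + b * b * b * c + c + c * c * c * c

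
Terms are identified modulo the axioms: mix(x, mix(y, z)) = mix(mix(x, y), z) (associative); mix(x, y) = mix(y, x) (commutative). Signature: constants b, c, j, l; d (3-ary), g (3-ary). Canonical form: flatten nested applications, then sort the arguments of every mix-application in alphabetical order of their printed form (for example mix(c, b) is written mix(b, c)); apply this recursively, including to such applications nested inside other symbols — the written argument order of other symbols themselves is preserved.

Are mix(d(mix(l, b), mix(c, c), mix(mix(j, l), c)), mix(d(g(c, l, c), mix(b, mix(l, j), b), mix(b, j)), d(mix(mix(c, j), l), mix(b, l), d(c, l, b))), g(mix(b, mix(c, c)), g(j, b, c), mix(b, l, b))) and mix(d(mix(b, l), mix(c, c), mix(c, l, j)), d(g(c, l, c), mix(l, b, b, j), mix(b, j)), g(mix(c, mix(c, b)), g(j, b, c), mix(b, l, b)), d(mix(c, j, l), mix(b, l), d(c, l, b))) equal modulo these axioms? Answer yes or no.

Answer: yes — both canonical forms are mix(d(g(c, l, c), mix(b, b, j, l), mix(b, j)), d(mix(b, l), mix(c, c), mix(c, j, l)), d(mix(c, j, l), mix(b, l), d(c, l, b)), g(mix(b, c, c), g(j, b, c), mix(b, b, l)))

Derivation:
Left:  mix(d(mix(l, b), mix(c, c), mix(mix(j, l), c)), mix(d(g(c, l, c), mix(b, mix(l, j), b), mix(b, j)), d(mix(mix(c, j), l), mix(b, l), d(c, l, b))), g(mix(b, mix(c, c)), g(j, b, c), mix(b, l, b)))
  Flatten:  mix(d(mix(l, b), mix(c, c), mix(mix(j, l), c)), d(g(c, l, c), mix(b, mix(l, j), b), mix(b, j)), d(mix(mix(c, j), l), mix(b, l), d(c, l, b)), g(mix(b, mix(c, c)), g(j, b, c), mix(b, l, b)))
  Canonicalize subterm:  d(mix(l, b), mix(c, c), mix(mix(j, l), c))  →  d(mix(b, l), mix(c, c), mix(c, j, l))
  Simplify inside:  d(g(c, l, c), mix(b, mix(l, j), b), mix(b, j))  →  d(g(c, l, c), mix(b, b, j, l), mix(b, j))
  Inside:  d(mix(mix(c, j), l), mix(b, l), d(c, l, b))  →  d(mix(c, j, l), mix(b, l), d(c, l, b))
  Sort:  mix(d(g(c, l, c), mix(b, b, j, l), mix(b, j)), d(mix(b, l), mix(c, c), mix(c, j, l)), d(mix(c, j, l), mix(b, l), d(c, l, b)), g(mix(b, c, c), g(j, b, c), mix(b, b, l)))
Right:  mix(d(mix(b, l), mix(c, c), mix(c, l, j)), d(g(c, l, c), mix(l, b, b, j), mix(b, j)), g(mix(c, mix(c, b)), g(j, b, c), mix(b, l, b)), d(mix(c, j, l), mix(b, l), d(c, l, b)))
  Canonicalize subterm:  d(mix(b, l), mix(c, c), mix(c, l, j))  →  d(mix(b, l), mix(c, c), mix(c, j, l))
  Canonicalize subterm:  d(g(c, l, c), mix(l, b, b, j), mix(b, j))  →  d(g(c, l, c), mix(b, b, j, l), mix(b, j))
  Inside:  g(mix(c, mix(c, b)), g(j, b, c), mix(b, l, b))  →  g(mix(b, c, c), g(j, b, c), mix(b, b, l))
  Sort arguments:  mix(d(g(c, l, c), mix(b, b, j, l), mix(b, j)), d(mix(b, l), mix(c, c), mix(c, j, l)), d(mix(c, j, l), mix(b, l), d(c, l, b)), g(mix(b, c, c), g(j, b, c), mix(b, b, l)))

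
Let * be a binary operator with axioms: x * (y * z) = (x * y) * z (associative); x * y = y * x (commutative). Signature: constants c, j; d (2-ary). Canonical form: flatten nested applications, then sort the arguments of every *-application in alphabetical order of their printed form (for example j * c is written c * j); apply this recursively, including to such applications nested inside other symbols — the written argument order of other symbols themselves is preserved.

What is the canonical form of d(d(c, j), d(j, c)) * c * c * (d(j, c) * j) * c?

Answer: c * c * c * d(d(c, j), d(j, c)) * d(j, c) * j

Derivation:
Flatten:  d(d(c, j), d(j, c)) * c * c * d(j, c) * j * c
Order the arguments:  c * c * c * d(d(c, j), d(j, c)) * d(j, c) * j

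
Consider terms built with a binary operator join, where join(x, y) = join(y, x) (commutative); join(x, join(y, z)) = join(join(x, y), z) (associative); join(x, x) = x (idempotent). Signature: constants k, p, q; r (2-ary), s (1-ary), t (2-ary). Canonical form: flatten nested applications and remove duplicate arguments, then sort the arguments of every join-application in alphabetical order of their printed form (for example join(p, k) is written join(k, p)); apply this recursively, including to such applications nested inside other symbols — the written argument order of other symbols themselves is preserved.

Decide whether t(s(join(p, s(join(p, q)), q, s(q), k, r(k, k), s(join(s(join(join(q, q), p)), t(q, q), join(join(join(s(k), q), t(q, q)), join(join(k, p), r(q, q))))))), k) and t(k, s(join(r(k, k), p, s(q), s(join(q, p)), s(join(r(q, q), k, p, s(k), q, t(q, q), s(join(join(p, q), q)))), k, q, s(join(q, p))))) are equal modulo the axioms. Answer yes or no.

Left:  t(s(join(p, s(join(p, q)), q, s(q), k, r(k, k), s(join(s(join(join(q, q), p)), t(q, q), join(join(join(s(k), q), t(q, q)), join(join(k, p), r(q, q))))))), k)
  Work inside:  join(p, s(join(p, q)), q, s(q), k, r(k, k), s(join(s(join(join(q, q), p)), t(q, q), join(join(join(s(k), q), t(q, q)), join(join(k, p), r(q, q))))))
  Inside:  s(join(s(join(join(q, q), p)), t(q, q), join(join(join(s(k), q), t(q, q)), join(join(k, p), r(q, q)))))  →  s(join(k, p, q, r(q, q), s(join(p, q)), s(k), t(q, q)))
  Order the arguments:  join(k, p, q, r(k, k), s(join(k, p, q, r(q, q), s(join(p, q)), s(k), t(q, q))), s(join(p, q)), s(q))
  Rebuild:  t(s(join(k, p, q, r(k, k), s(join(k, p, q, r(q, q), s(join(p, q)), s(k), t(q, q))), s(join(p, q)), s(q))), k)
Right:  t(k, s(join(r(k, k), p, s(q), s(join(q, p)), s(join(r(q, q), k, p, s(k), q, t(q, q), s(join(join(p, q), q)))), k, q, s(join(q, p)))))
  Focus inside:  join(r(k, k), p, s(q), s(join(q, p)), s(join(r(q, q), k, p, s(k), q, t(q, q), s(join(join(p, q), q)))), k, q, s(join(q, p)))
  Inside:  s(join(q, p))  →  s(join(p, q))
  Canonicalize subterm:  s(join(r(q, q), k, p, s(k), q, t(q, q), s(join(join(p, q), q))))  →  s(join(k, p, q, r(q, q), s(join(p, q)), s(k), t(q, q)))
  Simplify inside:  s(join(q, p))  →  s(join(p, q))
  Idempotence:  drop duplicate s(join(p, q))
  Order the arguments:  join(k, p, q, r(k, k), s(join(k, p, q, r(q, q), s(join(p, q)), s(k), t(q, q))), s(join(p, q)), s(q))
  Rebuild:  t(k, s(join(k, p, q, r(k, k), s(join(k, p, q, r(q, q), s(join(p, q)), s(k), t(q, q))), s(join(p, q)), s(q))))

Answer: no — t(s(join(k, p, q, r(k, k), s(join(k, p, q, r(q, q), s(join(p, q)), s(k), t(q, q))), s(join(p, q)), s(q))), k) vs t(k, s(join(k, p, q, r(k, k), s(join(k, p, q, r(q, q), s(join(p, q)), s(k), t(q, q))), s(join(p, q)), s(q))))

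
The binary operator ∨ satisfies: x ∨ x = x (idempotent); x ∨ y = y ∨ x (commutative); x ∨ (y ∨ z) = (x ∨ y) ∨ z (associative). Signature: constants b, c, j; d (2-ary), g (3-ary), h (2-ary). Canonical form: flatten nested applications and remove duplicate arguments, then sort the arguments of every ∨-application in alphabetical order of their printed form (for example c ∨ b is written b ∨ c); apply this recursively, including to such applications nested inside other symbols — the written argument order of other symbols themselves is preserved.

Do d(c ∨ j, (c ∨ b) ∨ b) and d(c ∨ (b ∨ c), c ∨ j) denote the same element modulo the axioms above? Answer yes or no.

Left:  d(c ∨ j, (c ∨ b) ∨ b)
  Work inside:  (c ∨ b) ∨ b
  Un-nest:  c ∨ b ∨ b
  Drop duplicates:  drop duplicate b
  Order the arguments:  b ∨ c
  Reassemble:  d(c ∨ j, b ∨ c)
Right:  d(c ∨ (b ∨ c), c ∨ j)
  Work inside:  c ∨ (b ∨ c)
  Un-nest:  c ∨ b ∨ c
  Idempotence:  drop duplicate c
  Order the arguments:  b ∨ c
  Rebuild:  d(b ∨ c, c ∨ j)

Answer: no — d(c ∨ j, b ∨ c) vs d(b ∨ c, c ∨ j)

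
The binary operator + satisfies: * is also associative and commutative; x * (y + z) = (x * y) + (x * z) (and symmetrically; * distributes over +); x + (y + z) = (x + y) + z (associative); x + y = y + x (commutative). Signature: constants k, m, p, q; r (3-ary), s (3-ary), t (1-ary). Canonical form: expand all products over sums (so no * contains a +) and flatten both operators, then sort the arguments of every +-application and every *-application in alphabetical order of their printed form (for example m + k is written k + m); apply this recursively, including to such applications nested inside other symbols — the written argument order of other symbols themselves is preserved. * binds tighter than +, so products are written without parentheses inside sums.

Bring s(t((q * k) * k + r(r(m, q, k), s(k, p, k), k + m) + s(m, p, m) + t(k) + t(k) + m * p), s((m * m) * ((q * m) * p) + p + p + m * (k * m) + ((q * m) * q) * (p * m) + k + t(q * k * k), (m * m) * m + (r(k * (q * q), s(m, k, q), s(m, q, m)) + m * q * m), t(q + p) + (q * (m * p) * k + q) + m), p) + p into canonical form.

Merge nested applications:  s(t(k * k * q + m * p + r(r(m, q, k), s(k, p, k), k + m) + s(m, p, m) + t(k) + t(k)), s(k + k * m * m + m * m * m * p * q + m * m * p * q * q + p + p + t(k * k * q), m * m * m + m * m * q + r(k * q * q, s(m, k, q), s(m, q, m)), k * m * p * q + m + q + t(p + q)), p) + p
Sort arguments:  p + s(t(k * k * q + m * p + r(r(m, q, k), s(k, p, k), k + m) + s(m, p, m) + t(k) + t(k)), s(k + k * m * m + m * m * m * p * q + m * m * p * q * q + p + p + t(k * k * q), m * m * m + m * m * q + r(k * q * q, s(m, k, q), s(m, q, m)), k * m * p * q + m + q + t(p + q)), p)

Answer: p + s(t(k * k * q + m * p + r(r(m, q, k), s(k, p, k), k + m) + s(m, p, m) + t(k) + t(k)), s(k + k * m * m + m * m * m * p * q + m * m * p * q * q + p + p + t(k * k * q), m * m * m + m * m * q + r(k * q * q, s(m, k, q), s(m, q, m)), k * m * p * q + m + q + t(p + q)), p)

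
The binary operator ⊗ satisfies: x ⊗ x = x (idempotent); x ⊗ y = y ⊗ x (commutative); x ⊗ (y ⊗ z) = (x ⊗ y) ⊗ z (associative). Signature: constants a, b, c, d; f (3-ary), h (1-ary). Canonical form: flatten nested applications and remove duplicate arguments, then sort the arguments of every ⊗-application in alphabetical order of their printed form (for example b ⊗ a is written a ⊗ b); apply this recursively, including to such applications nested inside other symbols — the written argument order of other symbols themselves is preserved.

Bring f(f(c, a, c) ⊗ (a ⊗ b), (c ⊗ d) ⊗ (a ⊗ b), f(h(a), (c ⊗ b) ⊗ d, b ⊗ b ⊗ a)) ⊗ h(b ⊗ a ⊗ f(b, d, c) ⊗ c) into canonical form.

Answer: f(a ⊗ b ⊗ f(c, a, c), a ⊗ b ⊗ c ⊗ d, f(h(a), b ⊗ c ⊗ d, a ⊗ b)) ⊗ h(a ⊗ b ⊗ c ⊗ f(b, d, c))

Derivation:
Simplify inside:  f(f(c, a, c) ⊗ (a ⊗ b), (c ⊗ d) ⊗ (a ⊗ b), f(h(a), (c ⊗ b) ⊗ d, b ⊗ b ⊗ a))  →  f(a ⊗ b ⊗ f(c, a, c), a ⊗ b ⊗ c ⊗ d, f(h(a), b ⊗ c ⊗ d, a ⊗ b))
Inside:  h(b ⊗ a ⊗ f(b, d, c) ⊗ c)  →  h(a ⊗ b ⊗ c ⊗ f(b, d, c))
Order the arguments:  f(a ⊗ b ⊗ f(c, a, c), a ⊗ b ⊗ c ⊗ d, f(h(a), b ⊗ c ⊗ d, a ⊗ b)) ⊗ h(a ⊗ b ⊗ c ⊗ f(b, d, c))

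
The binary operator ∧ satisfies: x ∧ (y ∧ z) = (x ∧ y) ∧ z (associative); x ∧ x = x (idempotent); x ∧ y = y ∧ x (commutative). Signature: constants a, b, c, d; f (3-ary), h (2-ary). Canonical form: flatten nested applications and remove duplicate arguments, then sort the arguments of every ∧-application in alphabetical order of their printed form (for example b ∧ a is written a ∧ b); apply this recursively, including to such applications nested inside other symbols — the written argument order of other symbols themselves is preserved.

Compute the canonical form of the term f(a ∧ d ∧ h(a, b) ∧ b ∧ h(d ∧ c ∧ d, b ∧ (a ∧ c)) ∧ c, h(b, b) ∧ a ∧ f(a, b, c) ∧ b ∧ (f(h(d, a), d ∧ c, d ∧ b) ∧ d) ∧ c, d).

Focus inside:  h(b, b) ∧ a ∧ f(a, b, c) ∧ b ∧ (f(h(d, a), d ∧ c, d ∧ b) ∧ d) ∧ c
Un-nest:  h(b, b) ∧ a ∧ f(a, b, c) ∧ b ∧ f(h(d, a), d ∧ c, d ∧ b) ∧ d ∧ c
Inside:  f(h(d, a), d ∧ c, d ∧ b)  →  f(h(d, a), c ∧ d, b ∧ d)
Sort arguments:  a ∧ b ∧ c ∧ d ∧ f(a, b, c) ∧ f(h(d, a), c ∧ d, b ∧ d) ∧ h(b, b)
Rebuild:  f(a ∧ b ∧ c ∧ d ∧ h(a, b) ∧ h(c ∧ d, a ∧ b ∧ c), a ∧ b ∧ c ∧ d ∧ f(a, b, c) ∧ f(h(d, a), c ∧ d, b ∧ d) ∧ h(b, b), d)

Answer: f(a ∧ b ∧ c ∧ d ∧ h(a, b) ∧ h(c ∧ d, a ∧ b ∧ c), a ∧ b ∧ c ∧ d ∧ f(a, b, c) ∧ f(h(d, a), c ∧ d, b ∧ d) ∧ h(b, b), d)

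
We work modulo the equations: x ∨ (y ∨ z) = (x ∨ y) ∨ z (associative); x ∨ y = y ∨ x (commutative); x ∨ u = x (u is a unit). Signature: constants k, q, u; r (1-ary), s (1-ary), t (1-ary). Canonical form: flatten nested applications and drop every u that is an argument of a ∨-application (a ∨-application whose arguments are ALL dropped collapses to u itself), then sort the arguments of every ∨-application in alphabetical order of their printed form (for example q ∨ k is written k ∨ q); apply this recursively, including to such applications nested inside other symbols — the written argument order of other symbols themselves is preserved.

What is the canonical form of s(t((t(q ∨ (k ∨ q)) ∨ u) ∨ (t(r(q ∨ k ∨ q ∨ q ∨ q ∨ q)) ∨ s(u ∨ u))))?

Descend into:  (t(q ∨ (k ∨ q)) ∨ u) ∨ (t(r(q ∨ k ∨ q ∨ q ∨ q ∨ q)) ∨ s(u ∨ u))
Flatten:  t(q ∨ (k ∨ q)) ∨ u ∨ t(r(q ∨ k ∨ q ∨ q ∨ q ∨ q)) ∨ s(u ∨ u)
Inside:  t(q ∨ (k ∨ q))  →  t(k ∨ q ∨ q)
Canonicalize subterm:  t(r(q ∨ k ∨ q ∨ q ∨ q ∨ q))  →  t(r(k ∨ q ∨ q ∨ q ∨ q ∨ q))
Inside:  s(u ∨ u)  →  s(u)
Drop the unit:  drop u
Sort arguments:  s(u) ∨ t(k ∨ q ∨ q) ∨ t(r(k ∨ q ∨ q ∨ q ∨ q ∨ q))
Put back:  s(t(s(u) ∨ t(k ∨ q ∨ q) ∨ t(r(k ∨ q ∨ q ∨ q ∨ q ∨ q))))

Answer: s(t(s(u) ∨ t(k ∨ q ∨ q) ∨ t(r(k ∨ q ∨ q ∨ q ∨ q ∨ q))))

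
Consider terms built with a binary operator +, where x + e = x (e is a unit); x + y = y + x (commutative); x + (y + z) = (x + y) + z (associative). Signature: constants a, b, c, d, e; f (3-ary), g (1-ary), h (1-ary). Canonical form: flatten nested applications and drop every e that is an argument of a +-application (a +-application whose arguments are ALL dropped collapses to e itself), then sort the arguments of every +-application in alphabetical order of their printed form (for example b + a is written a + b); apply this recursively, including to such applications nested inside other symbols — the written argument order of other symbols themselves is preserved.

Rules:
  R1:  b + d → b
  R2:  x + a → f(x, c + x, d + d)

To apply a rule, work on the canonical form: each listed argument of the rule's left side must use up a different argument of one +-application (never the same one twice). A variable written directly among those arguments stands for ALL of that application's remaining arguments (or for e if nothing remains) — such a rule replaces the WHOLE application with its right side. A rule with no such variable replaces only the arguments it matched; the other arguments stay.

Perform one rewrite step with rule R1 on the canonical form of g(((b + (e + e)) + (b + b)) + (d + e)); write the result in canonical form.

Canonical form:  g(b + b + b + d)
Match R1:  consume b, d
New term:  g(b + b + b)

Answer: g(b + b + b)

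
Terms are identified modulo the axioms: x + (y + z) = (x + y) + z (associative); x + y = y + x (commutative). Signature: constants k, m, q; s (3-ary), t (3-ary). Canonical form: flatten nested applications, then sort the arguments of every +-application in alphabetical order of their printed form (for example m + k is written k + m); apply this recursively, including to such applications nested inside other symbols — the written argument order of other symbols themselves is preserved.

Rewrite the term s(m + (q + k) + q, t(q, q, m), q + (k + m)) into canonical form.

Focus inside:  m + (q + k) + q
Merge nested applications:  m + q + k + q
Sort:  k + m + q + q
Put back:  s(k + m + q + q, t(q, q, m), k + m + q)

Answer: s(k + m + q + q, t(q, q, m), k + m + q)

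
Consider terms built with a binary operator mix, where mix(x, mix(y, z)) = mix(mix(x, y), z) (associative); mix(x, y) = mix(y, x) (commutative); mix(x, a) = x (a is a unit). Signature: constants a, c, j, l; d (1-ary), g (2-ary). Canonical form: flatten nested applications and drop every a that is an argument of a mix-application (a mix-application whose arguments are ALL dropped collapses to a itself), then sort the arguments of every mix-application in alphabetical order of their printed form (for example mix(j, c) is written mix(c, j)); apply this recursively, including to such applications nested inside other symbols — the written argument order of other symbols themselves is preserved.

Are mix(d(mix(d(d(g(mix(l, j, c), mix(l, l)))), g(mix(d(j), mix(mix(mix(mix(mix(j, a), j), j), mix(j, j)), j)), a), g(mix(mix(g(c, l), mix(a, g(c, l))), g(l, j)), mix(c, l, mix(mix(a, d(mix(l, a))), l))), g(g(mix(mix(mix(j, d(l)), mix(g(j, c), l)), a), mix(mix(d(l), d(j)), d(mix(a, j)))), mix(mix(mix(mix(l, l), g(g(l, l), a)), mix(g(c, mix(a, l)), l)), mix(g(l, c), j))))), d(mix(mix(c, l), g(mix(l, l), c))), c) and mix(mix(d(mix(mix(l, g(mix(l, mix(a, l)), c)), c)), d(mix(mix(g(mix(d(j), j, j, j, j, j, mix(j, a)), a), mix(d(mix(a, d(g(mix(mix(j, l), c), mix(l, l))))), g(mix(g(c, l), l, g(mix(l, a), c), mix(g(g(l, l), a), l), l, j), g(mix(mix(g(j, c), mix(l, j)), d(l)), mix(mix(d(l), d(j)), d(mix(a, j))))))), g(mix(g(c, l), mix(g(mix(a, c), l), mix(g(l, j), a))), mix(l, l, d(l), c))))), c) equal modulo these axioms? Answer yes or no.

Answer: no — mix(c, d(mix(c, g(mix(l, l), c), l)), d(mix(d(d(g(mix(c, j, l), mix(l, l)))), g(g(mix(d(l), g(j, c), j, l), mix(d(j), d(j), d(l))), mix(g(c, l), g(g(l, l), a), g(l, c), j, l, l, l)), g(mix(d(j), j, j, j, j, j, j), a), g(mix(g(c, l), g(c, l), g(l, j)), mix(c, d(l), l, l))))) vs mix(c, d(mix(c, g(mix(l, l), c), l)), d(mix(d(d(g(mix(c, j, l), mix(l, l)))), g(mix(d(j), j, j, j, j, j, j), a), g(mix(g(c, l), g(c, l), g(l, j)), mix(c, d(l), l, l)), g(mix(g(c, l), g(g(l, l), a), g(l, c), j, l, l, l), g(mix(d(l), g(j, c), j, l), mix(d(j), d(j), d(l)))))))

Derivation:
Left:  mix(d(mix(d(d(g(mix(l, j, c), mix(l, l)))), g(mix(d(j), mix(mix(mix(mix(mix(j, a), j), j), mix(j, j)), j)), a), g(mix(mix(g(c, l), mix(a, g(c, l))), g(l, j)), mix(c, l, mix(mix(a, d(mix(l, a))), l))), g(g(mix(mix(mix(j, d(l)), mix(g(j, c), l)), a), mix(mix(d(l), d(j)), d(mix(a, j)))), mix(mix(mix(mix(l, l), g(g(l, l), a)), mix(g(c, mix(a, l)), l)), mix(g(l, c), j))))), d(mix(mix(c, l), g(mix(l, l), c))), c)
  Simplify inside:  d(mix(d(d(g(mix(l, j, c), mix(l, l)))), g(mix(d(j), mix(mix(mix(mix(mix(j, a), j), j), mix(j, j)), j)), a), g(mix(mix(g(c, l), mix(a, g(c, l))), g(l, j)), mix(c, l, mix(mix(a, d(mix(l, a))), l))), g(g(mix(mix(mix(j, d(l)), mix(g(j, c), l)), a), mix(mix(d(l), d(j)), d(mix(a, j)))), mix(mix(mix(mix(l, l), g(g(l, l), a)), mix(g(c, mix(a, l)), l)), mix(g(l, c), j)))))  →  d(mix(d(d(g(mix(c, j, l), mix(l, l)))), g(g(mix(d(l), g(j, c), j, l), mix(d(j), d(j), d(l))), mix(g(c, l), g(g(l, l), a), g(l, c), j, l, l, l)), g(mix(d(j), j, j, j, j, j, j), a), g(mix(g(c, l), g(c, l), g(l, j)), mix(c, d(l), l, l))))
  Simplify inside:  d(mix(mix(c, l), g(mix(l, l), c)))  →  d(mix(c, g(mix(l, l), c), l))
  Sort:  mix(c, d(mix(c, g(mix(l, l), c), l)), d(mix(d(d(g(mix(c, j, l), mix(l, l)))), g(g(mix(d(l), g(j, c), j, l), mix(d(j), d(j), d(l))), mix(g(c, l), g(g(l, l), a), g(l, c), j, l, l, l)), g(mix(d(j), j, j, j, j, j, j), a), g(mix(g(c, l), g(c, l), g(l, j)), mix(c, d(l), l, l)))))
Right:  mix(mix(d(mix(mix(l, g(mix(l, mix(a, l)), c)), c)), d(mix(mix(g(mix(d(j), j, j, j, j, j, mix(j, a)), a), mix(d(mix(a, d(g(mix(mix(j, l), c), mix(l, l))))), g(mix(g(c, l), l, g(mix(l, a), c), mix(g(g(l, l), a), l), l, j), g(mix(mix(g(j, c), mix(l, j)), d(l)), mix(mix(d(l), d(j)), d(mix(a, j))))))), g(mix(g(c, l), mix(g(mix(a, c), l), mix(g(l, j), a))), mix(l, l, d(l), c))))), c)
  Un-nest:  mix(d(mix(mix(l, g(mix(l, mix(a, l)), c)), c)), d(mix(mix(g(mix(d(j), j, j, j, j, j, mix(j, a)), a), mix(d(mix(a, d(g(mix(mix(j, l), c), mix(l, l))))), g(mix(g(c, l), l, g(mix(l, a), c), mix(g(g(l, l), a), l), l, j), g(mix(mix(g(j, c), mix(l, j)), d(l)), mix(mix(d(l), d(j)), d(mix(a, j))))))), g(mix(g(c, l), mix(g(mix(a, c), l), mix(g(l, j), a))), mix(l, l, d(l), c)))), c)
  Inside:  d(mix(mix(l, g(mix(l, mix(a, l)), c)), c))  →  d(mix(c, g(mix(l, l), c), l))
  Canonicalize subterm:  d(mix(mix(g(mix(d(j), j, j, j, j, j, mix(j, a)), a), mix(d(mix(a, d(g(mix(mix(j, l), c), mix(l, l))))), g(mix(g(c, l), l, g(mix(l, a), c), mix(g(g(l, l), a), l), l, j), g(mix(mix(g(j, c), mix(l, j)), d(l)), mix(mix(d(l), d(j)), d(mix(a, j))))))), g(mix(g(c, l), mix(g(mix(a, c), l), mix(g(l, j), a))), mix(l, l, d(l), c))))  →  d(mix(d(d(g(mix(c, j, l), mix(l, l)))), g(mix(d(j), j, j, j, j, j, j), a), g(mix(g(c, l), g(c, l), g(l, j)), mix(c, d(l), l, l)), g(mix(g(c, l), g(g(l, l), a), g(l, c), j, l, l, l), g(mix(d(l), g(j, c), j, l), mix(d(j), d(j), d(l))))))
  Sort arguments:  mix(c, d(mix(c, g(mix(l, l), c), l)), d(mix(d(d(g(mix(c, j, l), mix(l, l)))), g(mix(d(j), j, j, j, j, j, j), a), g(mix(g(c, l), g(c, l), g(l, j)), mix(c, d(l), l, l)), g(mix(g(c, l), g(g(l, l), a), g(l, c), j, l, l, l), g(mix(d(l), g(j, c), j, l), mix(d(j), d(j), d(l)))))))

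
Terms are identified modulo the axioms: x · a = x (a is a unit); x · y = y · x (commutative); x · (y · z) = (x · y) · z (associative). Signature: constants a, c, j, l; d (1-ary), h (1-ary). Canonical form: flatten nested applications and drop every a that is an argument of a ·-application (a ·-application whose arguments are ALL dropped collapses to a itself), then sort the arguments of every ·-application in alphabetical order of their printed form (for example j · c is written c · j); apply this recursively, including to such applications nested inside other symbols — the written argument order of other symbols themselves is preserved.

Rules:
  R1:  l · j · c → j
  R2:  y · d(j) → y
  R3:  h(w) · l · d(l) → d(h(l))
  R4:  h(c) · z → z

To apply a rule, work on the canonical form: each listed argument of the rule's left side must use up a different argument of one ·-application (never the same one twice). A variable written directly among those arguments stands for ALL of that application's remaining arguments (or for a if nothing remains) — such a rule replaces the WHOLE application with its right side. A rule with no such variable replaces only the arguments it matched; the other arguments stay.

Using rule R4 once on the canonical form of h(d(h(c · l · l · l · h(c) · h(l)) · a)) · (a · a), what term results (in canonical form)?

Answer: h(d(h(c · h(l) · l · l · l)))

Derivation:
Canonical form:  h(d(h(c · h(c) · h(l) · l · l · l)))
Match R4:  consume h(c);  z := c · h(l) · l · l · l
The extension variable absorbs all remaining arguments, so the whole application is rewritten.
Result:  h(d(h(c · h(l) · l · l · l)))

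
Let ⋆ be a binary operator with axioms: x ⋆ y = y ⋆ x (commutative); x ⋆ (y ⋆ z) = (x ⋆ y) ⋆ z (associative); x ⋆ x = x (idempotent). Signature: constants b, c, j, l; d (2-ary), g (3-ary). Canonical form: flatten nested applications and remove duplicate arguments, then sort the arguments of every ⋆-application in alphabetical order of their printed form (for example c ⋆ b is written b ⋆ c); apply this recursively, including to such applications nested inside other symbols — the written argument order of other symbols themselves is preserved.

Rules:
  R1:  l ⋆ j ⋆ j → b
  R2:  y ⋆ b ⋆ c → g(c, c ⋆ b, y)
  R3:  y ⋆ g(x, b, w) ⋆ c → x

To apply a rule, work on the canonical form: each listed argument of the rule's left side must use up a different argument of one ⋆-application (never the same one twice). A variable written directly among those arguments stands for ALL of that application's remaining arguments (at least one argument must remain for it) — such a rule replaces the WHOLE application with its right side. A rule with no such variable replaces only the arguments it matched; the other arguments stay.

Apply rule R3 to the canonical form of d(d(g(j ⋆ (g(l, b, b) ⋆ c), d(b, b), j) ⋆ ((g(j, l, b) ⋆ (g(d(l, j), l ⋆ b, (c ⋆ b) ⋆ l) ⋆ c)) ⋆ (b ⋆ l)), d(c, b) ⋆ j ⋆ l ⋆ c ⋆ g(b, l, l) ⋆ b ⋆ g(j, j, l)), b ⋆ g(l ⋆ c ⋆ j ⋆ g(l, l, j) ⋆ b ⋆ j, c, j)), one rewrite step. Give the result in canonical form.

Canonical form:  d(d(b ⋆ c ⋆ g(c ⋆ g(l, b, b) ⋆ j, d(b, b), j) ⋆ g(d(l, j), b ⋆ l, b ⋆ c ⋆ l) ⋆ g(j, l, b) ⋆ l, b ⋆ c ⋆ d(c, b) ⋆ g(b, l, l) ⋆ g(j, j, l) ⋆ j ⋆ l), b ⋆ g(b ⋆ c ⋆ g(l, l, j) ⋆ j ⋆ l, c, j))
Apply R3:  consuming c, g(l, b, b);  w := b, x := l, y := j
Every leftover argument binds to the variable; the entire application is replaced.
New term:  d(d(b ⋆ c ⋆ g(d(l, j), b ⋆ l, b ⋆ c ⋆ l) ⋆ g(j, l, b) ⋆ g(l, d(b, b), j) ⋆ l, b ⋆ c ⋆ d(c, b) ⋆ g(b, l, l) ⋆ g(j, j, l) ⋆ j ⋆ l), b ⋆ g(b ⋆ c ⋆ g(l, l, j) ⋆ j ⋆ l, c, j))

Answer: d(d(b ⋆ c ⋆ g(d(l, j), b ⋆ l, b ⋆ c ⋆ l) ⋆ g(j, l, b) ⋆ g(l, d(b, b), j) ⋆ l, b ⋆ c ⋆ d(c, b) ⋆ g(b, l, l) ⋆ g(j, j, l) ⋆ j ⋆ l), b ⋆ g(b ⋆ c ⋆ g(l, l, j) ⋆ j ⋆ l, c, j))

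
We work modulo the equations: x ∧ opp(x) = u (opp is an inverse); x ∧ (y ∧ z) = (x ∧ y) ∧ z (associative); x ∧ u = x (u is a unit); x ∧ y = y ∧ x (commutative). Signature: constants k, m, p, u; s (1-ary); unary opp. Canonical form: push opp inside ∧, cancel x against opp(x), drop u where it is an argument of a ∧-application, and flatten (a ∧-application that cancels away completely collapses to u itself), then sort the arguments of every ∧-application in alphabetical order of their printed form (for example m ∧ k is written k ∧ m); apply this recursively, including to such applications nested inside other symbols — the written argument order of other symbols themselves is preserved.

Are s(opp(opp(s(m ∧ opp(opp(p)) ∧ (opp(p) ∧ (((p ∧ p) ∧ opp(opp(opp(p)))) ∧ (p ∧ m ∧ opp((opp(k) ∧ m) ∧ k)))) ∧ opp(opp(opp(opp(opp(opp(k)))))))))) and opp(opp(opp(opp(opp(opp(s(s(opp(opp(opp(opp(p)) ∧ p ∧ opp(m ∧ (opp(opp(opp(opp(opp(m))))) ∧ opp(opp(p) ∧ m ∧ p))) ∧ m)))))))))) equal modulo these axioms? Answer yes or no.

Left:  s(opp(opp(s(m ∧ opp(opp(p)) ∧ (opp(p) ∧ (((p ∧ p) ∧ opp(opp(opp(p)))) ∧ (p ∧ m ∧ opp((opp(k) ∧ m) ∧ k)))) ∧ opp(opp(opp(opp(opp(opp(k))))))))))
  Descend into:  m ∧ opp(opp(p)) ∧ (opp(p) ∧ (((p ∧ p) ∧ opp(opp(opp(p)))) ∧ (p ∧ m ∧ opp((opp(k) ∧ m) ∧ k)))) ∧ opp(opp(opp(opp(opp(opp(k))))))
  Push opp inside:  distribute opp over ∧ and collapse double opp
  Collect terms:  m ∧ p ∧ p ∧ k
  Sort arguments:  k ∧ m ∧ p ∧ p
  Put back:  s(s(k ∧ m ∧ p ∧ p))
Right:  opp(opp(opp(opp(opp(opp(s(s(opp(opp(opp(opp(p)) ∧ p ∧ opp(m ∧ (opp(opp(opp(opp(opp(m))))) ∧ opp(opp(p) ∧ m ∧ p))) ∧ m))))))))))
  Push opp inside:  distribute opp over ∧ and collapse double opp
  Collect:  s(s(m ∧ m ∧ p ∧ p))

Answer: no — s(s(k ∧ m ∧ p ∧ p)) vs s(s(m ∧ m ∧ p ∧ p))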